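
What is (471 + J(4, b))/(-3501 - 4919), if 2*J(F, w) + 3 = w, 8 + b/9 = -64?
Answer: -291/16840 ≈ -0.017280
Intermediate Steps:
b = -648 (b = -72 + 9*(-64) = -72 - 576 = -648)
J(F, w) = -3/2 + w/2
(471 + J(4, b))/(-3501 - 4919) = (471 + (-3/2 + (1/2)*(-648)))/(-3501 - 4919) = (471 + (-3/2 - 324))/(-8420) = (471 - 651/2)*(-1/8420) = (291/2)*(-1/8420) = -291/16840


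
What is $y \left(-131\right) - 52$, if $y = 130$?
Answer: $-17082$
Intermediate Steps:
$y \left(-131\right) - 52 = 130 \left(-131\right) - 52 = -17030 - 52 = -17082$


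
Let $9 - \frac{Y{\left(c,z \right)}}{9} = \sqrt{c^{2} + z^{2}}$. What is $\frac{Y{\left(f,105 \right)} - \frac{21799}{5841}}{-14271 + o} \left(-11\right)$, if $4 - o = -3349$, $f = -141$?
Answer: $\frac{225661}{2898729} - \frac{297 \sqrt{3434}}{10918} \approx -1.5162$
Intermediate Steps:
$o = 3353$ ($o = 4 - -3349 = 4 + 3349 = 3353$)
$Y{\left(c,z \right)} = 81 - 9 \sqrt{c^{2} + z^{2}}$
$\frac{Y{\left(f,105 \right)} - \frac{21799}{5841}}{-14271 + o} \left(-11\right) = \frac{\left(81 - 9 \sqrt{\left(-141\right)^{2} + 105^{2}}\right) - \frac{21799}{5841}}{-14271 + 3353} \left(-11\right) = \frac{\left(81 - 9 \sqrt{19881 + 11025}\right) - \frac{21799}{5841}}{-10918} \left(-11\right) = \left(\left(81 - 9 \sqrt{30906}\right) - \frac{21799}{5841}\right) \left(- \frac{1}{10918}\right) \left(-11\right) = \left(\left(81 - 9 \cdot 3 \sqrt{3434}\right) - \frac{21799}{5841}\right) \left(- \frac{1}{10918}\right) \left(-11\right) = \left(\left(81 - 27 \sqrt{3434}\right) - \frac{21799}{5841}\right) \left(- \frac{1}{10918}\right) \left(-11\right) = \left(\frac{451322}{5841} - 27 \sqrt{3434}\right) \left(- \frac{1}{10918}\right) \left(-11\right) = \left(- \frac{225661}{31886019} + \frac{27 \sqrt{3434}}{10918}\right) \left(-11\right) = \frac{225661}{2898729} - \frac{297 \sqrt{3434}}{10918}$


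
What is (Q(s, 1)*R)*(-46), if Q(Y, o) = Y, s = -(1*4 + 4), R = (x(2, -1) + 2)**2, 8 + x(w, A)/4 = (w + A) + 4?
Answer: 36800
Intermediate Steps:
x(w, A) = -16 + 4*A + 4*w (x(w, A) = -32 + 4*((w + A) + 4) = -32 + 4*((A + w) + 4) = -32 + 4*(4 + A + w) = -32 + (16 + 4*A + 4*w) = -16 + 4*A + 4*w)
R = 100 (R = ((-16 + 4*(-1) + 4*2) + 2)**2 = ((-16 - 4 + 8) + 2)**2 = (-12 + 2)**2 = (-10)**2 = 100)
s = -8 (s = -(4 + 4) = -1*8 = -8)
(Q(s, 1)*R)*(-46) = -8*100*(-46) = -800*(-46) = 36800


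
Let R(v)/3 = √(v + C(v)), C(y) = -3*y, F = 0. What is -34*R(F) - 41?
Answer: -41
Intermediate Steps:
R(v) = 3*√2*√(-v) (R(v) = 3*√(v - 3*v) = 3*√(-2*v) = 3*(√2*√(-v)) = 3*√2*√(-v))
-34*R(F) - 41 = -102*√2*√(-1*0) - 41 = -102*√2*√0 - 41 = -102*√2*0 - 41 = -34*0 - 41 = 0 - 41 = -41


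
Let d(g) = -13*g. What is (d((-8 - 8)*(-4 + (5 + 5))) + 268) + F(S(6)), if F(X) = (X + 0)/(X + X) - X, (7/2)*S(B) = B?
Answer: 21207/14 ≈ 1514.8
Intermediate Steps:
S(B) = 2*B/7
F(X) = ½ - X (F(X) = X/((2*X)) - X = X*(1/(2*X)) - X = ½ - X)
(d((-8 - 8)*(-4 + (5 + 5))) + 268) + F(S(6)) = (-13*(-8 - 8)*(-4 + (5 + 5)) + 268) + (½ - 2*6/7) = (-(-208)*(-4 + 10) + 268) + (½ - 1*12/7) = (-(-208)*6 + 268) + (½ - 12/7) = (-13*(-96) + 268) - 17/14 = (1248 + 268) - 17/14 = 1516 - 17/14 = 21207/14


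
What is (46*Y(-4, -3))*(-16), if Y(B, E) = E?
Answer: 2208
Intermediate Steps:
(46*Y(-4, -3))*(-16) = (46*(-3))*(-16) = -138*(-16) = 2208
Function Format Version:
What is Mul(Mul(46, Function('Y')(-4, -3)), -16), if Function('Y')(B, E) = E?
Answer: 2208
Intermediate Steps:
Mul(Mul(46, Function('Y')(-4, -3)), -16) = Mul(Mul(46, -3), -16) = Mul(-138, -16) = 2208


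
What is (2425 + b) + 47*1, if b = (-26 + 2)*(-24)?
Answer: 3048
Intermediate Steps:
b = 576 (b = -24*(-24) = 576)
(2425 + b) + 47*1 = (2425 + 576) + 47*1 = 3001 + 47 = 3048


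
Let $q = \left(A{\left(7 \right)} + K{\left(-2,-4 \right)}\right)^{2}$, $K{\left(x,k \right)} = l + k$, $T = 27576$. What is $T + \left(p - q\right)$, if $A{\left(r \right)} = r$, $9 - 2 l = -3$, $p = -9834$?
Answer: $17661$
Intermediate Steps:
$l = 6$ ($l = \frac{9}{2} - - \frac{3}{2} = \frac{9}{2} + \frac{3}{2} = 6$)
$K{\left(x,k \right)} = 6 + k$
$q = 81$ ($q = \left(7 + \left(6 - 4\right)\right)^{2} = \left(7 + 2\right)^{2} = 9^{2} = 81$)
$T + \left(p - q\right) = 27576 - 9915 = 17661$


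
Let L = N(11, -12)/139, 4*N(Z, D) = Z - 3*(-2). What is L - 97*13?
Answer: -701099/556 ≈ -1261.0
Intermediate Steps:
N(Z, D) = 3/2 + Z/4 (N(Z, D) = (Z - 3*(-2))/4 = (Z + 6)/4 = (6 + Z)/4 = 3/2 + Z/4)
L = 17/556 (L = (3/2 + (1/4)*11)/139 = (3/2 + 11/4)*(1/139) = (17/4)*(1/139) = 17/556 ≈ 0.030576)
L - 97*13 = 17/556 - 97*13 = 17/556 - 1261 = -701099/556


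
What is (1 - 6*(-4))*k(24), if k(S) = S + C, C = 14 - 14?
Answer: 600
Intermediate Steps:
C = 0
k(S) = S (k(S) = S + 0 = S)
(1 - 6*(-4))*k(24) = (1 - 6*(-4))*24 = (1 + 24)*24 = 25*24 = 600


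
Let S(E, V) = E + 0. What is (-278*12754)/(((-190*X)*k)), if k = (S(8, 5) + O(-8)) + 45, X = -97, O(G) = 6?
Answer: -1772806/543685 ≈ -3.2607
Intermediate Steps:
S(E, V) = E
k = 59 (k = (8 + 6) + 45 = 14 + 45 = 59)
(-278*12754)/(((-190*X)*k)) = (-278*12754)/((-190*(-97)*59)) = -3545612/(18430*59) = -3545612/1087370 = -3545612*1/1087370 = -1772806/543685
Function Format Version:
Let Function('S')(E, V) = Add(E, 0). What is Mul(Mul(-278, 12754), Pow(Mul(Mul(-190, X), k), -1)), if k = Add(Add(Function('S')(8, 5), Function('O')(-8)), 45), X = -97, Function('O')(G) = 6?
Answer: Rational(-1772806, 543685) ≈ -3.2607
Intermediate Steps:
Function('S')(E, V) = E
k = 59 (k = Add(Add(8, 6), 45) = Add(14, 45) = 59)
Mul(Mul(-278, 12754), Pow(Mul(Mul(-190, X), k), -1)) = Mul(Mul(-278, 12754), Pow(Mul(Mul(-190, -97), 59), -1)) = Mul(-3545612, Pow(Mul(18430, 59), -1)) = Mul(-3545612, Pow(1087370, -1)) = Mul(-3545612, Rational(1, 1087370)) = Rational(-1772806, 543685)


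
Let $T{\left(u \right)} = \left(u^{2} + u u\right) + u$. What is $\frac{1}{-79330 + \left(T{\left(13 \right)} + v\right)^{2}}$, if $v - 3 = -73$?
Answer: $- \frac{1}{369} \approx -0.00271$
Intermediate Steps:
$v = -70$ ($v = 3 - 73 = -70$)
$T{\left(u \right)} = u + 2 u^{2}$ ($T{\left(u \right)} = \left(u^{2} + u^{2}\right) + u = 2 u^{2} + u = u + 2 u^{2}$)
$\frac{1}{-79330 + \left(T{\left(13 \right)} + v\right)^{2}} = \frac{1}{-79330 + \left(13 \left(1 + 2 \cdot 13\right) - 70\right)^{2}} = \frac{1}{-79330 + \left(13 \left(1 + 26\right) - 70\right)^{2}} = \frac{1}{-79330 + \left(13 \cdot 27 - 70\right)^{2}} = \frac{1}{-79330 + \left(351 - 70\right)^{2}} = \frac{1}{-79330 + 281^{2}} = \frac{1}{-79330 + 78961} = \frac{1}{-369} = - \frac{1}{369}$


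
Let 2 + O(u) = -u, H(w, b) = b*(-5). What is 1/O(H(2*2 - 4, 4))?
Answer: 1/18 ≈ 0.055556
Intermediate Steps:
H(w, b) = -5*b
O(u) = -2 - u
1/O(H(2*2 - 4, 4)) = 1/(-2 - (-5)*4) = 1/(-2 - 1*(-20)) = 1/(-2 + 20) = 1/18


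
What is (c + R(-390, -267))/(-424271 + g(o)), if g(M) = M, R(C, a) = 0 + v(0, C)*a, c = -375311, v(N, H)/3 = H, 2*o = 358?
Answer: 62921/424092 ≈ 0.14837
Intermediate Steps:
o = 179 (o = (½)*358 = 179)
v(N, H) = 3*H
R(C, a) = 3*C*a (R(C, a) = 0 + (3*C)*a = 0 + 3*C*a = 3*C*a)
(c + R(-390, -267))/(-424271 + g(o)) = (-375311 + 3*(-390)*(-267))/(-424271 + 179) = (-375311 + 312390)/(-424092) = -62921*(-1/424092) = 62921/424092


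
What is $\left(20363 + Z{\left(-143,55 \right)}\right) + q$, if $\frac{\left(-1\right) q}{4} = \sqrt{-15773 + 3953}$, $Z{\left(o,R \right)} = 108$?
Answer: $20471 - 8 i \sqrt{2955} \approx 20471.0 - 434.88 i$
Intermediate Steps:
$q = - 8 i \sqrt{2955}$ ($q = - 4 \sqrt{-15773 + 3953} = - 4 \sqrt{-11820} = - 4 \cdot 2 i \sqrt{2955} = - 8 i \sqrt{2955} \approx - 434.88 i$)
$\left(20363 + Z{\left(-143,55 \right)}\right) + q = \left(20363 + 108\right) - 8 i \sqrt{2955} = 20471 - 8 i \sqrt{2955}$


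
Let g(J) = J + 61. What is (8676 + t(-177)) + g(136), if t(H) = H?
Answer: 8696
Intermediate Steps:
g(J) = 61 + J
(8676 + t(-177)) + g(136) = (8676 - 177) + (61 + 136) = 8499 + 197 = 8696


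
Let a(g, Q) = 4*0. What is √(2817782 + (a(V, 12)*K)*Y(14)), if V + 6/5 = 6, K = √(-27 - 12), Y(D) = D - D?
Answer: √2817782 ≈ 1678.6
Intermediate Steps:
Y(D) = 0
K = I*√39 (K = √(-39) = I*√39 ≈ 6.245*I)
V = 24/5 (V = -6/5 + 6 = 24/5 ≈ 4.8000)
a(g, Q) = 0
√(2817782 + (a(V, 12)*K)*Y(14)) = √(2817782 + (0*(I*√39))*0) = √(2817782 + 0*0) = √(2817782 + 0) = √2817782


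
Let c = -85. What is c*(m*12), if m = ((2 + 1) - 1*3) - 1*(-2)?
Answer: -2040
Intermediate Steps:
m = 2 (m = (3 - 3) + 2 = 0 + 2 = 2)
c*(m*12) = -170*12 = -85*24 = -2040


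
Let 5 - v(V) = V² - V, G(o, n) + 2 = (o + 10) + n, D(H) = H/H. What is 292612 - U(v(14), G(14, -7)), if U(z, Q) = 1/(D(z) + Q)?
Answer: 4681791/16 ≈ 2.9261e+5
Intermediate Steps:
D(H) = 1
G(o, n) = 8 + n + o (G(o, n) = -2 + ((o + 10) + n) = -2 + ((10 + o) + n) = -2 + (10 + n + o) = 8 + n + o)
v(V) = 5 + V - V² (v(V) = 5 - (V² - V) = 5 + (V - V²) = 5 + V - V²)
U(z, Q) = 1/(1 + Q)
292612 - U(v(14), G(14, -7)) = 292612 - 1/(1 + (8 - 7 + 14)) = 292612 - 1/(1 + 15) = 292612 - 1/16 = 4681791/16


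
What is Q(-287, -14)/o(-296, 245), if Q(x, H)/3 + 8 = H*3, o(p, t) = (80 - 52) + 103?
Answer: -150/131 ≈ -1.1450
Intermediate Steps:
o(p, t) = 131 (o(p, t) = 28 + 103 = 131)
Q(x, H) = -24 + 9*H (Q(x, H) = -24 + 3*(H*3) = -24 + 3*(3*H) = -24 + 9*H)
Q(-287, -14)/o(-296, 245) = (-24 + 9*(-14))/131 = (-24 - 126)*(1/131) = -150*1/131 = -150/131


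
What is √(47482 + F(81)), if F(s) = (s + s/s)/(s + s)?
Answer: √3846083/9 ≈ 217.90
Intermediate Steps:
F(s) = (1 + s)/(2*s) (F(s) = (s + 1)/((2*s)) = (1 + s)*(1/(2*s)) = (1 + s)/(2*s))
√(47482 + F(81)) = √(47482 + (½)*(1 + 81)/81) = √(47482 + (½)*(1/81)*82) = √(47482 + 41/81) = √(3846083/81) = √3846083/9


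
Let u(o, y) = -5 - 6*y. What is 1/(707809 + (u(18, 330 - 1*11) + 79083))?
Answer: 1/784973 ≈ 1.2739e-6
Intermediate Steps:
1/(707809 + (u(18, 330 - 1*11) + 79083)) = 1/(707809 + ((-5 - 6*(330 - 1*11)) + 79083)) = 1/(707809 + ((-5 - 6*(330 - 11)) + 79083)) = 1/(707809 + ((-5 - 6*319) + 79083)) = 1/(707809 + ((-5 - 1914) + 79083)) = 1/(707809 + (-1919 + 79083)) = 1/(707809 + 77164) = 1/784973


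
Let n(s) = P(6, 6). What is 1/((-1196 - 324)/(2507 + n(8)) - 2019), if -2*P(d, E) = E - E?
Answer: -2507/5063153 ≈ -0.00049515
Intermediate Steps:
P(d, E) = 0 (P(d, E) = -(E - E)/2 = -1/2*0 = 0)
n(s) = 0
1/((-1196 - 324)/(2507 + n(8)) - 2019) = 1/((-1196 - 324)/(2507 + 0) - 2019) = 1/(-1520/2507 - 2019) = 1/(-5063153/2507) = -2507/5063153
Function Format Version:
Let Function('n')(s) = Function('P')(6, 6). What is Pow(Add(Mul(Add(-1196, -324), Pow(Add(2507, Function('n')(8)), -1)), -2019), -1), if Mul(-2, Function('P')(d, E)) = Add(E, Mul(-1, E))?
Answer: Rational(-2507, 5063153) ≈ -0.00049515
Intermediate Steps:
Function('P')(d, E) = 0 (Function('P')(d, E) = Mul(Rational(-1, 2), Add(E, Mul(-1, E))) = Mul(Rational(-1, 2), 0) = 0)
Function('n')(s) = 0
Pow(Add(Mul(Add(-1196, -324), Pow(Add(2507, Function('n')(8)), -1)), -2019), -1) = Pow(Add(Mul(Add(-1196, -324), Pow(Add(2507, 0), -1)), -2019), -1) = Pow(Add(Mul(-1520, Pow(2507, -1)), -2019), -1) = Pow(Add(Mul(-1520, Rational(1, 2507)), -2019), -1) = Pow(Add(Rational(-1520, 2507), -2019), -1) = Pow(Rational(-5063153, 2507), -1) = Rational(-2507, 5063153)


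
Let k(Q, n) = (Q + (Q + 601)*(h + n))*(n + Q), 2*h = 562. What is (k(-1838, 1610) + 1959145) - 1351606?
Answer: 534356679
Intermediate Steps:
h = 281 (h = (½)*562 = 281)
k(Q, n) = (Q + n)*(Q + (281 + n)*(601 + Q)) (k(Q, n) = (Q + (Q + 601)*(281 + n))*(n + Q) = (Q + (601 + Q)*(281 + n))*(Q + n) = (Q + (281 + n)*(601 + Q))*(Q + n) = (Q + n)*(Q + (281 + n)*(601 + Q)))
(k(-1838, 1610) + 1959145) - 1351606 = ((282*(-1838)² + 601*1610² + 168881*(-1838) + 168881*1610 - 1838*1610² + 1610*(-1838)² + 883*(-1838)*1610) + 1959145) - 1351606 = ((282*3378244 + 601*2592100 - 310403278 + 271898410 - 1838*2592100 + 1610*3378244 - 2612955940) + 1959145) - 1351606 = ((952664808 + 1557852100 - 310403278 + 271898410 - 4764279800 + 5438972840 - 2612955940) + 1959145) - 1351606 = (533749140 + 1959145) - 1351606 = 535708285 - 1351606 = 534356679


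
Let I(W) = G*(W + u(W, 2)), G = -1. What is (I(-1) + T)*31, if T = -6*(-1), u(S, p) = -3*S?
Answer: 124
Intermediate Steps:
I(W) = 2*W (I(W) = -(W - 3*W) = -(-2)*W = 2*W)
T = 6
(I(-1) + T)*31 = (2*(-1) + 6)*31 = (-2 + 6)*31 = 4*31 = 124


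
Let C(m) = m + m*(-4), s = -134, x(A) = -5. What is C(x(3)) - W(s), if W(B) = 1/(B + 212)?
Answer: 1169/78 ≈ 14.987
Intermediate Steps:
W(B) = 1/(212 + B)
C(m) = -3*m (C(m) = m - 4*m = -3*m)
C(x(3)) - W(s) = -3*(-5) - 1/(212 - 134) = 15 - 1/78 = 1169/78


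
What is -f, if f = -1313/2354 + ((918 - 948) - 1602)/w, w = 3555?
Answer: 2836481/2789490 ≈ 1.0168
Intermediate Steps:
f = -2836481/2789490 (f = -1313/2354 + ((918 - 948) - 1602)/3555 = -1313*1/2354 + (-30 - 1602)*(1/3555) = -1313/2354 - 1632*1/3555 = -1313/2354 - 544/1185 = -2836481/2789490 ≈ -1.0168)
-f = -1*(-2836481/2789490) = 2836481/2789490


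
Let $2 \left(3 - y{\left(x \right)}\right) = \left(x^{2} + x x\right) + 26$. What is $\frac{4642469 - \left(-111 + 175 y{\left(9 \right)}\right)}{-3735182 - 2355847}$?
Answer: $- \frac{1552835}{2030343} \approx -0.76481$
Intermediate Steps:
$y{\left(x \right)} = -10 - x^{2}$ ($y{\left(x \right)} = 3 - \frac{\left(x^{2} + x x\right) + 26}{2} = 3 - \frac{\left(x^{2} + x^{2}\right) + 26}{2} = 3 - \frac{2 x^{2} + 26}{2} = 3 - \frac{26 + 2 x^{2}}{2} = 3 - \left(13 + x^{2}\right) = -10 - x^{2}$)
$\frac{4642469 - \left(-111 + 175 y{\left(9 \right)}\right)}{-3735182 - 2355847} = \frac{4642469 - \left(-111 + 175 \left(-10 - 9^{2}\right)\right)}{-3735182 - 2355847} = \frac{4642469 - \left(-111 + 175 \left(-10 - 81\right)\right)}{-6091029} = \left(4642469 - \left(-111 + 175 \left(-10 - 81\right)\right)\right) \left(- \frac{1}{6091029}\right) = \left(4642469 + \left(\left(-175\right) \left(-91\right) + 111\right)\right) \left(- \frac{1}{6091029}\right) = \left(4642469 + \left(15925 + 111\right)\right) \left(- \frac{1}{6091029}\right) = \left(4642469 + 16036\right) \left(- \frac{1}{6091029}\right) = 4658505 \left(- \frac{1}{6091029}\right) = - \frac{1552835}{2030343}$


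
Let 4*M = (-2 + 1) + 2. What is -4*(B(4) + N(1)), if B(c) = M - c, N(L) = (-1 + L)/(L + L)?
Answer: 15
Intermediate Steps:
N(L) = (-1 + L)/(2*L) (N(L) = (-1 + L)/((2*L)) = (-1 + L)*(1/(2*L)) = (-1 + L)/(2*L))
M = 1/4 (M = ((-2 + 1) + 2)/4 = (-1 + 2)/4 = (1/4)*1 = 1/4 ≈ 0.25000)
B(c) = 1/4 - c
-4*(B(4) + N(1)) = -4*((1/4 - 1*4) + (1/2)*(-1 + 1)/1) = -4*((1/4 - 4) + (1/2)*1*0) = -4*(-15/4 + 0) = -4*(-15/4) = 15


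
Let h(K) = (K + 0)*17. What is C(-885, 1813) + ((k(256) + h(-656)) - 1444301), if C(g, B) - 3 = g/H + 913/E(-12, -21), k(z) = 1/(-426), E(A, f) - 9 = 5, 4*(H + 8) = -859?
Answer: -214827306721/147609 ≈ -1.4554e+6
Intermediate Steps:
H = -891/4 (H = -8 + (¼)*(-859) = -8 - 859/4 = -891/4 ≈ -222.75)
E(A, f) = 14 (E(A, f) = 9 + 5 = 14)
k(z) = -1/426
C(g, B) = 955/14 - 4*g/891 (C(g, B) = 3 + (g/(-891/4) + 913/14) = 3 + (g*(-4/891) + 913*(1/14)) = 3 + (-4*g/891 + 913/14) = 3 + (913/14 - 4*g/891) = 955/14 - 4*g/891)
h(K) = 17*K (h(K) = K*17 = 17*K)
C(-885, 1813) + ((k(256) + h(-656)) - 1444301) = (955/14 - 4/891*(-885)) + ((-1/426 + 17*(-656)) - 1444301) = (955/14 + 1180/297) + ((-1/426 - 11152) - 1444301) = 300155/4158 + (-4750753/426 - 1444301) = 300155/4158 - 620022979/426 = -214827306721/147609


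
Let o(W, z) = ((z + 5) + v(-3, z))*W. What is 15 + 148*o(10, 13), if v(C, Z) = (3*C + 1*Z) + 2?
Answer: 35535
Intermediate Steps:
v(C, Z) = 2 + Z + 3*C (v(C, Z) = (3*C + Z) + 2 = (Z + 3*C) + 2 = 2 + Z + 3*C)
o(W, z) = W*(-2 + 2*z) (o(W, z) = ((z + 5) + (2 + z + 3*(-3)))*W = ((5 + z) + (2 + z - 9))*W = ((5 + z) + (-7 + z))*W = (-2 + 2*z)*W = W*(-2 + 2*z))
15 + 148*o(10, 13) = 15 + 148*(2*10*(-1 + 13)) = 15 + 148*(2*10*12) = 15 + 148*240 = 15 + 35520 = 35535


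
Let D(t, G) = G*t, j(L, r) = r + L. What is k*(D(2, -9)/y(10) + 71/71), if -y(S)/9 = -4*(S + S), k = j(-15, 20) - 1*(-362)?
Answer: 14313/40 ≈ 357.83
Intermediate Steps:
j(L, r) = L + r
k = 367 (k = (-15 + 20) - 1*(-362) = 5 + 362 = 367)
y(S) = 72*S (y(S) = -(-36)*(S + S) = -(-36)*2*S = -(-72)*S = 72*S)
k*(D(2, -9)/y(10) + 71/71) = 367*((-9*2)/((72*10)) + 71/71) = 367*(-18/720 + 71*(1/71)) = 367*(-18*1/720 + 1) = 367*(-1/40 + 1) = 367*(39/40) = 14313/40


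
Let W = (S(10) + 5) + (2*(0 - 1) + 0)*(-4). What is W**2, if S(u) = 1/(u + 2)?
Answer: 24649/144 ≈ 171.17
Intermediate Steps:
S(u) = 1/(2 + u)
W = 157/12 (W = (1/(2 + 10) + 5) + (2*(0 - 1) + 0)*(-4) = (1/12 + 5) + (2*(-1) + 0)*(-4) = (1/12 + 5) + (-2 + 0)*(-4) = 61/12 - 2*(-4) = 61/12 + 8 = 157/12 ≈ 13.083)
W**2 = (157/12)**2 = 24649/144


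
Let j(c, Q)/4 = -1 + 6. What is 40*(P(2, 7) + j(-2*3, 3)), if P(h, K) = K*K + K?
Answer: 3040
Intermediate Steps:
P(h, K) = K + K² (P(h, K) = K² + K = K + K²)
j(c, Q) = 20 (j(c, Q) = 4*(-1 + 6) = 4*5 = 20)
40*(P(2, 7) + j(-2*3, 3)) = 40*(7*(1 + 7) + 20) = 40*(7*8 + 20) = 40*(56 + 20) = 40*76 = 3040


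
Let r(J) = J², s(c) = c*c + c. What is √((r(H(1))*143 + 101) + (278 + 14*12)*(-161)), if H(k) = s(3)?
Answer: I*√51113 ≈ 226.08*I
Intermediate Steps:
s(c) = c + c² (s(c) = c² + c = c + c²)
H(k) = 12 (H(k) = 3*(1 + 3) = 3*4 = 12)
√((r(H(1))*143 + 101) + (278 + 14*12)*(-161)) = √((12²*143 + 101) + (278 + 14*12)*(-161)) = √((144*143 + 101) + (278 + 168)*(-161)) = √((20592 + 101) + 446*(-161)) = √(20693 - 71806) = √(-51113) = I*√51113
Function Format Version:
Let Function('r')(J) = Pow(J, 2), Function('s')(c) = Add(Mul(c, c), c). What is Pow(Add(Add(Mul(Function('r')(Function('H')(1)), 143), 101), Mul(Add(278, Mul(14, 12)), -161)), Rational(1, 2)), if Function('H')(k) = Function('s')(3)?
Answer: Mul(I, Pow(51113, Rational(1, 2))) ≈ Mul(226.08, I)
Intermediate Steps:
Function('s')(c) = Add(c, Pow(c, 2)) (Function('s')(c) = Add(Pow(c, 2), c) = Add(c, Pow(c, 2)))
Function('H')(k) = 12 (Function('H')(k) = Mul(3, Add(1, 3)) = Mul(3, 4) = 12)
Pow(Add(Add(Mul(Function('r')(Function('H')(1)), 143), 101), Mul(Add(278, Mul(14, 12)), -161)), Rational(1, 2)) = Pow(Add(Add(Mul(Pow(12, 2), 143), 101), Mul(Add(278, Mul(14, 12)), -161)), Rational(1, 2)) = Pow(Add(Add(Mul(144, 143), 101), Mul(Add(278, 168), -161)), Rational(1, 2)) = Pow(Add(Add(20592, 101), Mul(446, -161)), Rational(1, 2)) = Pow(Add(20693, -71806), Rational(1, 2)) = Pow(-51113, Rational(1, 2)) = Mul(I, Pow(51113, Rational(1, 2)))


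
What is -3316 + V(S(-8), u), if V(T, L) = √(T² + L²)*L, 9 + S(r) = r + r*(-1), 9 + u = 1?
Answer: -3316 - 8*√145 ≈ -3412.3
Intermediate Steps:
u = -8 (u = -9 + 1 = -8)
S(r) = -9 (S(r) = -9 + (r + r*(-1)) = -9 + (r - r) = -9 + 0 = -9)
V(T, L) = L*√(L² + T²) (V(T, L) = √(L² + T²)*L = L*√(L² + T²))
-3316 + V(S(-8), u) = -3316 - 8*√((-8)² + (-9)²) = -3316 - 8*√(64 + 81) = -3316 - 8*√145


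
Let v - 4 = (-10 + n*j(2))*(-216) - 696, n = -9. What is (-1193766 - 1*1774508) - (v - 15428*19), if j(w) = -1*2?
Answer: -2672722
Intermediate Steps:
j(w) = -2
v = -2420 (v = 4 + ((-10 - 9*(-2))*(-216) - 696) = 4 + ((-10 + 18)*(-216) - 696) = 4 + (8*(-216) - 696) = 4 + (-1728 - 696) = 4 - 2424 = -2420)
(-1193766 - 1*1774508) - (v - 15428*19) = (-1193766 - 1*1774508) - (-2420 - 15428*19) = (-1193766 - 1774508) - (-2420 - 1*293132) = -2968274 - (-2420 - 293132) = -2968274 - 1*(-295552) = -2968274 + 295552 = -2672722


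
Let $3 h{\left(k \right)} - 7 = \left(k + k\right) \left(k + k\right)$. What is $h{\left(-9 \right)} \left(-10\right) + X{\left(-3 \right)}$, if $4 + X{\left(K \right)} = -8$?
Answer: $- \frac{3346}{3} \approx -1115.3$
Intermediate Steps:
$X{\left(K \right)} = -12$ ($X{\left(K \right)} = -4 - 8 = -12$)
$h{\left(k \right)} = \frac{7}{3} + \frac{4 k^{2}}{3}$ ($h{\left(k \right)} = \frac{7}{3} + \frac{\left(k + k\right) \left(k + k\right)}{3} = \frac{7}{3} + \frac{2 k 2 k}{3} = \frac{7}{3} + \frac{4 k^{2}}{3}$)
$h{\left(-9 \right)} \left(-10\right) + X{\left(-3 \right)} = \left(\frac{7}{3} + \frac{4 \left(-9\right)^{2}}{3}\right) \left(-10\right) - 12 = \left(\frac{7}{3} + \frac{4}{3} \cdot 81\right) \left(-10\right) - 12 = \left(\frac{7}{3} + 108\right) \left(-10\right) - 12 = \frac{331}{3} \left(-10\right) - 12 = - \frac{3310}{3} - 12 = - \frac{3346}{3}$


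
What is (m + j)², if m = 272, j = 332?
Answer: 364816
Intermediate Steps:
(m + j)² = (272 + 332)² = 604² = 364816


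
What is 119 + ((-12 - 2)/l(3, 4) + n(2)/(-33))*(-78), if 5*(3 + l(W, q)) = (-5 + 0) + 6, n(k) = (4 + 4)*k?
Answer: -2565/11 ≈ -233.18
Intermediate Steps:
n(k) = 8*k
l(W, q) = -14/5 (l(W, q) = -3 + ((-5 + 0) + 6)/5 = -3 + (-5 + 6)/5 = -3 + (⅕)*1 = -3 + ⅕ = -14/5)
119 + ((-12 - 2)/l(3, 4) + n(2)/(-33))*(-78) = 119 + ((-12 - 2)/(-14/5) + (8*2)/(-33))*(-78) = 119 + (-14*(-5/14) + 16*(-1/33))*(-78) = 119 + (5 - 16/33)*(-78) = 119 + (149/33)*(-78) = 119 - 3874/11 = -2565/11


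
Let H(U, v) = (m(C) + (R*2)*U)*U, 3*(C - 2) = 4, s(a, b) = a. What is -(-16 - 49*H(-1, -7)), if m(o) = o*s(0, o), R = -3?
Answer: -278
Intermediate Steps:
C = 10/3 (C = 2 + (⅓)*4 = 2 + 4/3 = 10/3 ≈ 3.3333)
m(o) = 0 (m(o) = o*0 = 0)
H(U, v) = -6*U² (H(U, v) = (0 + (-3*2)*U)*U = (0 - 6*U)*U = (-6*U)*U = -6*U²)
-(-16 - 49*H(-1, -7)) = -(-16 - (-294)*(-1)²) = -(-16 - (-294)) = -(-16 - 49*(-6)) = -(-16 + 294) = -1*278 = -278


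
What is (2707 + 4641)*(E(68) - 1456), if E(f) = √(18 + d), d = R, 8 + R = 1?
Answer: -10698688 + 7348*√11 ≈ -1.0674e+7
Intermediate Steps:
R = -7 (R = -8 + 1 = -7)
d = -7
E(f) = √11 (E(f) = √(18 - 7) = √11)
(2707 + 4641)*(E(68) - 1456) = (2707 + 4641)*(√11 - 1456) = 7348*(-1456 + √11) = -10698688 + 7348*√11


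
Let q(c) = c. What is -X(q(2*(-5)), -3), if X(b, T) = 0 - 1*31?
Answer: 31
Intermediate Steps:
X(b, T) = -31 (X(b, T) = 0 - 31 = -31)
-X(q(2*(-5)), -3) = -1*(-31) = 31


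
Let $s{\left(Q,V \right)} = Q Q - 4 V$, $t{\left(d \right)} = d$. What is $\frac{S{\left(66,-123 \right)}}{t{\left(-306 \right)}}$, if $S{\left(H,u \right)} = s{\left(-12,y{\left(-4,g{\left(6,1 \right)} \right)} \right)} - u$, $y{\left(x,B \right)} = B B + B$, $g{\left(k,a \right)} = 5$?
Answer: $- \frac{49}{102} \approx -0.48039$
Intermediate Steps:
$y{\left(x,B \right)} = B + B^{2}$ ($y{\left(x,B \right)} = B^{2} + B = B + B^{2}$)
$s{\left(Q,V \right)} = Q^{2} - 4 V$
$S{\left(H,u \right)} = 24 - u$ ($S{\left(H,u \right)} = \left(\left(-12\right)^{2} - 4 \cdot 5 \left(1 + 5\right)\right) - u = \left(144 - 4 \cdot 5 \cdot 6\right) - u = \left(144 - 120\right) - u = 24 - u$)
$\frac{S{\left(66,-123 \right)}}{t{\left(-306 \right)}} = \frac{24 - -123}{-306} = \left(24 + 123\right) \left(- \frac{1}{306}\right) = 147 \left(- \frac{1}{306}\right) = - \frac{49}{102}$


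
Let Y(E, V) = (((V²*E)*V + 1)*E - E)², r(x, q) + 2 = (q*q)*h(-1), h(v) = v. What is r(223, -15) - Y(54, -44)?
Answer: -61700843071144163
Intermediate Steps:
r(x, q) = -2 - q² (r(x, q) = -2 + (q*q)*(-1) = -2 + q²*(-1) = -2 - q²)
Y(E, V) = (-E + E*(1 + E*V³))² (Y(E, V) = (((E*V²)*V + 1)*E - E)² = ((E*V³ + 1)*E - E)² = ((1 + E*V³)*E - E)² = (E*(1 + E*V³) - E)² = (-E + E*(1 + E*V³))²)
r(223, -15) - Y(54, -44) = (-2 - 1*(-15)²) - 54⁴*(-44)⁶ = (-2 - 1*225) - 8503056*7256313856 = (-2 - 225) - 1*61700843071143936 = -227 - 61700843071143936 = -61700843071144163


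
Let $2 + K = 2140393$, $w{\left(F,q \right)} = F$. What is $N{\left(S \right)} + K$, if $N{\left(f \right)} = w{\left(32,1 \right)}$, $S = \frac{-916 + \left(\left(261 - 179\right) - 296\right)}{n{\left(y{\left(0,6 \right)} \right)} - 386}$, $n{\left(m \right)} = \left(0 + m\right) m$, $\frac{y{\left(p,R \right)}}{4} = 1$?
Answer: $2140423$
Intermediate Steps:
$y{\left(p,R \right)} = 4$ ($y{\left(p,R \right)} = 4 \cdot 1 = 4$)
$n{\left(m \right)} = m^{2}$ ($n{\left(m \right)} = m m = m^{2}$)
$K = 2140391$ ($K = -2 + 2140393 = 2140391$)
$S = \frac{113}{37}$ ($S = \frac{-916 + \left(\left(261 - 179\right) - 296\right)}{4^{2} - 386} = \frac{-916 + \left(82 - 296\right)}{16 - 386} = \frac{-916 - 214}{-370} = \left(-1130\right) \left(- \frac{1}{370}\right) = \frac{113}{37} \approx 3.0541$)
$N{\left(f \right)} = 32$
$N{\left(S \right)} + K = 32 + 2140391 = 2140423$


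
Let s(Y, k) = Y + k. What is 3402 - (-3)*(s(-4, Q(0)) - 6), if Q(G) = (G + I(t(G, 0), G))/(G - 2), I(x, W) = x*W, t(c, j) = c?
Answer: 3372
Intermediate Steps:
I(x, W) = W*x
Q(G) = (G + G²)/(-2 + G) (Q(G) = (G + G*G)/(G - 2) = (G + G²)/(-2 + G))
3402 - (-3)*(s(-4, Q(0)) - 6) = 3402 - (-3)*((-4 + 0*(1 + 0)/(-2 + 0)) - 6) = 3402 - (-3)*((-4 + 0*1/(-2)) - 6) = 3402 - (-3)*((-4 + 0*(-½)*1) - 6) = 3402 - (-3)*((-4 + 0) - 6) = 3402 - (-3)*(-4 - 6) = 3402 - (-3)*(-10) = 3402 - 1*30 = 3402 - 30 = 3372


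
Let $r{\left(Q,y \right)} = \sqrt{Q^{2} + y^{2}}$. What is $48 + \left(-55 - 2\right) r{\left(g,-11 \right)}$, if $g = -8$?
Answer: $48 - 57 \sqrt{185} \approx -727.28$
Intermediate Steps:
$48 + \left(-55 - 2\right) r{\left(g,-11 \right)} = 48 + \left(-55 - 2\right) \sqrt{\left(-8\right)^{2} + \left(-11\right)^{2}} = 48 + \left(-55 - 2\right) \sqrt{64 + 121} = 48 - 57 \sqrt{185}$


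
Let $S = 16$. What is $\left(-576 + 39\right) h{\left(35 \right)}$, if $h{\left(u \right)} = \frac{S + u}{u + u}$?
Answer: $- \frac{27387}{70} \approx -391.24$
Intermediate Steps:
$h{\left(u \right)} = \frac{16 + u}{2 u}$ ($h{\left(u \right)} = \frac{16 + u}{u + u} = \frac{16 + u}{2 u}$)
$\left(-576 + 39\right) h{\left(35 \right)} = \left(-576 + 39\right) \frac{16 + 35}{2 \cdot 35} = - 537 \cdot \frac{1}{2} \cdot \frac{1}{35} \cdot 51 = \left(-537\right) \frac{51}{70} = - \frac{27387}{70}$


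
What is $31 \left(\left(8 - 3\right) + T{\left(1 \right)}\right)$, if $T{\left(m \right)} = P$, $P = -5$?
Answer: $0$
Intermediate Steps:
$T{\left(m \right)} = -5$
$31 \left(\left(8 - 3\right) + T{\left(1 \right)}\right) = 31 \left(\left(8 - 3\right) - 5\right) = 31 \left(5 - 5\right) = 31 \cdot 0 = 0$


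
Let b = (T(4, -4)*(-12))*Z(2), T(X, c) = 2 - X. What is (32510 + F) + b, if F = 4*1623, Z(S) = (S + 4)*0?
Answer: 39002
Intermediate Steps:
Z(S) = 0 (Z(S) = (4 + S)*0 = 0)
F = 6492
b = 0 (b = ((2 - 1*4)*(-12))*0 = ((2 - 4)*(-12))*0 = -2*(-12)*0 = 24*0 = 0)
(32510 + F) + b = (32510 + 6492) + 0 = 39002 + 0 = 39002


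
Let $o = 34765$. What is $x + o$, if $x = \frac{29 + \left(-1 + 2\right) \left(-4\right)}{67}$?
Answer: $\frac{2329280}{67} \approx 34765.0$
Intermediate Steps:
$x = \frac{25}{67}$ ($x = \left(29 + 1 \left(-4\right)\right) \frac{1}{67} = \left(29 - 4\right) \frac{1}{67} = 25 \cdot \frac{1}{67} = \frac{25}{67} \approx 0.37313$)
$x + o = \frac{25}{67} + 34765 = \frac{2329280}{67}$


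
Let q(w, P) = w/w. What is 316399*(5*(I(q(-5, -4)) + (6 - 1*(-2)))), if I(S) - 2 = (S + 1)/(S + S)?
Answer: 17401945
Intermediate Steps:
q(w, P) = 1
I(S) = 2 + (1 + S)/(2*S) (I(S) = 2 + (S + 1)/(S + S) = 2 + (1 + S)/((2*S)) = 2 + (1 + S)*(1/(2*S)) = 2 + (1 + S)/(2*S))
316399*(5*(I(q(-5, -4)) + (6 - 1*(-2)))) = 316399*(5*((1/2)*(1 + 5*1)/1 + (6 - 1*(-2)))) = 316399*(5*((1/2)*1*(1 + 5) + (6 + 2))) = 316399*(5*((1/2)*1*6 + 8)) = 316399*(5*(3 + 8)) = 316399*(5*11) = 316399*55 = 17401945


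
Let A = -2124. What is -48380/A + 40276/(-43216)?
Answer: 2124199/97236 ≈ 21.846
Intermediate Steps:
-48380/A + 40276/(-43216) = -48380/(-2124) + 40276/(-43216) = -48380*(-1/2124) + 40276*(-1/43216) = 205/9 - 10069/10804 = 2124199/97236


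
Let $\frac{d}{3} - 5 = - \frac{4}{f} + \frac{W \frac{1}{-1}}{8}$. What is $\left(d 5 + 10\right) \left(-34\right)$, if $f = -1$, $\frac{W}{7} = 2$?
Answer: $- \frac{8075}{2} \approx -4037.5$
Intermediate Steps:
$W = 14$ ($W = 7 \cdot 2 = 14$)
$d = \frac{87}{4}$ ($d = 15 + 3 \left(- \frac{4}{-1} + \frac{14 \frac{1}{-1}}{8}\right) = 15 + 3 \left(\left(-4\right) \left(-1\right) + 14 \left(-1\right) \frac{1}{8}\right) = 15 + 3 \left(4 - \frac{7}{4}\right) = 15 + 3 \cdot \frac{9}{4} = 15 + \frac{27}{4} = \frac{87}{4} \approx 21.75$)
$\left(d 5 + 10\right) \left(-34\right) = \left(\frac{87}{4} \cdot 5 + 10\right) \left(-34\right) = \left(\frac{435}{4} + 10\right) \left(-34\right) = \frac{475}{4} \left(-34\right) = - \frac{8075}{2}$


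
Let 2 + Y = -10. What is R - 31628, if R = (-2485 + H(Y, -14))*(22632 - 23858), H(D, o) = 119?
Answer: 2869088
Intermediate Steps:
Y = -12 (Y = -2 - 10 = -12)
R = 2900716 (R = (-2485 + 119)*(22632 - 23858) = -2366*(-1226) = 2900716)
R - 31628 = 2900716 - 31628 = 2869088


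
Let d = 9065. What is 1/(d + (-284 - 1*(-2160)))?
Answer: 1/10941 ≈ 9.1399e-5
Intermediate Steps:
1/(d + (-284 - 1*(-2160))) = 1/(9065 + (-284 - 1*(-2160))) = 1/(9065 + (-284 + 2160)) = 1/(9065 + 1876) = 1/10941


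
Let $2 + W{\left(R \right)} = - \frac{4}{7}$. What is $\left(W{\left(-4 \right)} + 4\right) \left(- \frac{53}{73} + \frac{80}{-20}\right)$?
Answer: $- \frac{3450}{511} \approx -6.7515$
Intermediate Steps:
$W{\left(R \right)} = - \frac{18}{7}$ ($W{\left(R \right)} = -2 - \frac{4}{7} = - \frac{18}{7}$)
$\left(W{\left(-4 \right)} + 4\right) \left(- \frac{53}{73} + \frac{80}{-20}\right) = \left(- \frac{18}{7} + 4\right) \left(- \frac{53}{73} + \frac{80}{-20}\right) = \frac{10 \left(\left(-53\right) \frac{1}{73} + 80 \left(- \frac{1}{20}\right)\right)}{7} = \frac{10 \left(- \frac{53}{73} - 4\right)}{7} = \frac{10}{7} \left(- \frac{345}{73}\right) = - \frac{3450}{511}$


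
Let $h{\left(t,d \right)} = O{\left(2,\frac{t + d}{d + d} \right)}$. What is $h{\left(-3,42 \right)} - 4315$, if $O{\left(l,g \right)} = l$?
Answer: $-4313$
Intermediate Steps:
$h{\left(t,d \right)} = 2$
$h{\left(-3,42 \right)} - 4315 = 2 - 4315 = -4313$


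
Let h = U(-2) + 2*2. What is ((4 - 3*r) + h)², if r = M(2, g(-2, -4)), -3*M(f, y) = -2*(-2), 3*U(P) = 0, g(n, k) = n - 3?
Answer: 144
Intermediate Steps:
g(n, k) = -3 + n
U(P) = 0 (U(P) = (⅓)*0 = 0)
M(f, y) = -4/3 (M(f, y) = -(-2)*(-2)/3 = -⅓*4 = -4/3)
r = -4/3 ≈ -1.3333
h = 4 (h = 0 + 2*2 = 0 + 4 = 4)
((4 - 3*r) + h)² = ((4 - 3*(-4/3)) + 4)² = ((4 + 4) + 4)² = (8 + 4)² = 12² = 144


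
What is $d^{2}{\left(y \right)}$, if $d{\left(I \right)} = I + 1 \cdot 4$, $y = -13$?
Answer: $81$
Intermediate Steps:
$d{\left(I \right)} = 4 + I$ ($d{\left(I \right)} = I + 4 = 4 + I$)
$d^{2}{\left(y \right)} = \left(4 - 13\right)^{2} = \left(-9\right)^{2} = 81$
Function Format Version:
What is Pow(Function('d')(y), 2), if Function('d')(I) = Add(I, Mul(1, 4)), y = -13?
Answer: 81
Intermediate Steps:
Function('d')(I) = Add(4, I) (Function('d')(I) = Add(I, 4) = Add(4, I))
Pow(Function('d')(y), 2) = Pow(Add(4, -13), 2) = Pow(-9, 2) = 81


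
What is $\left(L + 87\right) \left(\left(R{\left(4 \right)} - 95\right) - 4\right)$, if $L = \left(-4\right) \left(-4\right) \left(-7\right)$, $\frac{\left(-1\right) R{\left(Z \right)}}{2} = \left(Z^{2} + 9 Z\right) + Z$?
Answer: $5275$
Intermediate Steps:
$R{\left(Z \right)} = - 20 Z - 2 Z^{2}$ ($R{\left(Z \right)} = - 2 \left(\left(Z^{2} + 9 Z\right) + Z\right) = - 2 \left(Z^{2} + 10 Z\right) = - 20 Z - 2 Z^{2}$)
$L = -112$ ($L = 16 \left(-7\right) = -112$)
$\left(L + 87\right) \left(\left(R{\left(4 \right)} - 95\right) - 4\right) = \left(-112 + 87\right) \left(\left(\left(-2\right) 4 \left(10 + 4\right) - 95\right) - 4\right) = - 25 \left(\left(\left(-2\right) 4 \cdot 14 - 95\right) - 4\right) = - 25 \left(\left(-112 - 95\right) - 4\right) = - 25 \left(-207 - 4\right) = \left(-25\right) \left(-211\right) = 5275$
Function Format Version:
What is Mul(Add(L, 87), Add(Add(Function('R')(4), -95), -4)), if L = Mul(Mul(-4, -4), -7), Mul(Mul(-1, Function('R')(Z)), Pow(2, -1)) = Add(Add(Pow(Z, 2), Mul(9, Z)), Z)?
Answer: 5275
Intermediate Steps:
Function('R')(Z) = Add(Mul(-20, Z), Mul(-2, Pow(Z, 2))) (Function('R')(Z) = Mul(-2, Add(Add(Pow(Z, 2), Mul(9, Z)), Z)) = Mul(-2, Add(Pow(Z, 2), Mul(10, Z))) = Add(Mul(-20, Z), Mul(-2, Pow(Z, 2))))
L = -112 (L = Mul(16, -7) = -112)
Mul(Add(L, 87), Add(Add(Function('R')(4), -95), -4)) = Mul(Add(-112, 87), Add(Add(Mul(-2, 4, Add(10, 4)), -95), -4)) = Mul(-25, Add(Add(Mul(-2, 4, 14), -95), -4)) = Mul(-25, Add(Add(-112, -95), -4)) = Mul(-25, Add(-207, -4)) = Mul(-25, -211) = 5275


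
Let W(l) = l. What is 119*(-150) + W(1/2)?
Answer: -35699/2 ≈ -17850.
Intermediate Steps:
119*(-150) + W(1/2) = 119*(-150) + 1/2 = -17850 + ½ = -35699/2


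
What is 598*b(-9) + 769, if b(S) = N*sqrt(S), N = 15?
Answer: 769 + 26910*I ≈ 769.0 + 26910.0*I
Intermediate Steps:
b(S) = 15*sqrt(S)
598*b(-9) + 769 = 598*(15*sqrt(-9)) + 769 = 598*(15*(3*I)) + 769 = 598*(45*I) + 769 = 26910*I + 769 = 769 + 26910*I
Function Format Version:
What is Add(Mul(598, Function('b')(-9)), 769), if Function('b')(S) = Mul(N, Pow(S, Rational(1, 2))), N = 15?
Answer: Add(769, Mul(26910, I)) ≈ Add(769.00, Mul(26910., I))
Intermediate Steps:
Function('b')(S) = Mul(15, Pow(S, Rational(1, 2)))
Add(Mul(598, Function('b')(-9)), 769) = Add(Mul(598, Mul(15, Pow(-9, Rational(1, 2)))), 769) = Add(Mul(598, Mul(15, Mul(3, I))), 769) = Add(Mul(598, Mul(45, I)), 769) = Add(Mul(26910, I), 769) = Add(769, Mul(26910, I))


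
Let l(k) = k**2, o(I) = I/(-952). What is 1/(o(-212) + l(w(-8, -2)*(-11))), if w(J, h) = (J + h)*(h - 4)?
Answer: 238/103672853 ≈ 2.2957e-6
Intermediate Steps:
o(I) = -I/952 (o(I) = I*(-1/952) = -I/952)
w(J, h) = (-4 + h)*(J + h) (w(J, h) = (J + h)*(-4 + h) = (-4 + h)*(J + h))
1/(o(-212) + l(w(-8, -2)*(-11))) = 1/(-1/952*(-212) + (((-2)**2 - 4*(-8) - 4*(-2) - 8*(-2))*(-11))**2) = 1/(53/238 + ((4 + 32 + 8 + 16)*(-11))**2) = 1/(53/238 + (60*(-11))**2) = 1/(53/238 + (-660)**2) = 1/(53/238 + 435600) = 1/(103672853/238) = 238/103672853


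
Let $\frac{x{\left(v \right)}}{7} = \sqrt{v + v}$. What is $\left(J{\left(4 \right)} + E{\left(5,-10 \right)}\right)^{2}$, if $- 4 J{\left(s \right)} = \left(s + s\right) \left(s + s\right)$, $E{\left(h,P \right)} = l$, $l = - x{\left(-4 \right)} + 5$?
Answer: $-271 + 308 i \sqrt{2} \approx -271.0 + 435.58 i$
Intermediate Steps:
$x{\left(v \right)} = 7 \sqrt{2} \sqrt{v}$ ($x{\left(v \right)} = 7 \sqrt{v + v} = 7 \sqrt{2 v} = 7 \sqrt{2} \sqrt{v}$)
$l = 5 - 14 i \sqrt{2}$ ($l = - 7 \sqrt{2} \sqrt{-4} + 5 = - 7 \sqrt{2} \cdot 2 i + 5 = - 14 i \sqrt{2} + 5 = 5 - 14 i \sqrt{2} \approx 5.0 - 19.799 i$)
$E{\left(h,P \right)} = 5 - 14 i \sqrt{2}$
$J{\left(s \right)} = - s^{2}$ ($J{\left(s \right)} = - \frac{\left(s + s\right) \left(s + s\right)}{4} = - \frac{2 s 2 s}{4} = - \frac{4 s^{2}}{4} = - s^{2}$)
$\left(J{\left(4 \right)} + E{\left(5,-10 \right)}\right)^{2} = \left(- 4^{2} + \left(5 - 14 i \sqrt{2}\right)\right)^{2} = \left(\left(-1\right) 16 + \left(5 - 14 i \sqrt{2}\right)\right)^{2} = \left(-16 + \left(5 - 14 i \sqrt{2}\right)\right)^{2} = \left(-11 - 14 i \sqrt{2}\right)^{2}$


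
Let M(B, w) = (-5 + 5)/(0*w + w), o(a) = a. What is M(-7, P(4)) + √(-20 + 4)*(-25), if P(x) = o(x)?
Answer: -100*I ≈ -100.0*I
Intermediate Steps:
P(x) = x
M(B, w) = 0 (M(B, w) = 0/(0 + w) = 0/w = 0)
M(-7, P(4)) + √(-20 + 4)*(-25) = 0 + √(-20 + 4)*(-25) = 0 + √(-16)*(-25) = 0 + (4*I)*(-25) = 0 - 100*I = -100*I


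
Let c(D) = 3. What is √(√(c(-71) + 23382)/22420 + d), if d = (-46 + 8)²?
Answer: √(181458960400 + 5605*√23385)/11210 ≈ 38.000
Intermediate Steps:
d = 1444 (d = (-38)² = 1444)
√(√(c(-71) + 23382)/22420 + d) = √(√(3 + 23382)/22420 + 1444) = √(√23385*(1/22420) + 1444) = √(√23385/22420 + 1444) = √(1444 + √23385/22420)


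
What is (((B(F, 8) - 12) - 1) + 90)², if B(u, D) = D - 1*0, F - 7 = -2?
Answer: 7225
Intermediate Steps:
F = 5 (F = 7 - 2 = 5)
B(u, D) = D (B(u, D) = D + 0 = D)
(((B(F, 8) - 12) - 1) + 90)² = (((8 - 12) - 1) + 90)² = ((-4 - 1) + 90)² = (-5 + 90)² = 85² = 7225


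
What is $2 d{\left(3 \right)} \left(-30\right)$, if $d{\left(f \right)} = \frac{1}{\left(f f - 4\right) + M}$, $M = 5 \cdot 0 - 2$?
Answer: $-20$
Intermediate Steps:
$M = -2$ ($M = 0 - 2 = -2$)
$d{\left(f \right)} = \frac{1}{-6 + f^{2}}$ ($d{\left(f \right)} = \frac{1}{\left(f f - 4\right) - 2} = \frac{1}{\left(f^{2} - 4\right) - 2} = \frac{1}{\left(-4 + f^{2}\right) - 2} = \frac{1}{-6 + f^{2}}$)
$2 d{\left(3 \right)} \left(-30\right) = \frac{2}{-6 + 3^{2}} \left(-30\right) = \frac{2}{-6 + 9} \left(-30\right) = \frac{2}{3} \left(-30\right) = -20$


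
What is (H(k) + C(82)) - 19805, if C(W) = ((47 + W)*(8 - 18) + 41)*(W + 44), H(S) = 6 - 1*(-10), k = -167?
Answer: -177163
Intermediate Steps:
H(S) = 16 (H(S) = 6 + 10 = 16)
C(W) = (-429 - 10*W)*(44 + W) (C(W) = ((47 + W)*(-10) + 41)*(44 + W) = ((-470 - 10*W) + 41)*(44 + W) = (-429 - 10*W)*(44 + W))
(H(k) + C(82)) - 19805 = (16 + (-18876 - 869*82 - 10*82²)) - 19805 = (16 + (-18876 - 71258 - 10*6724)) - 19805 = (16 + (-18876 - 71258 - 67240)) - 19805 = (16 - 157374) - 19805 = -157358 - 19805 = -177163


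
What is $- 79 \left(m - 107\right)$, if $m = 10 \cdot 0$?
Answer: $8453$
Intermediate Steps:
$m = 0$
$- 79 \left(m - 107\right) = - 79 \left(0 - 107\right) = \left(-79\right) \left(-107\right) = 8453$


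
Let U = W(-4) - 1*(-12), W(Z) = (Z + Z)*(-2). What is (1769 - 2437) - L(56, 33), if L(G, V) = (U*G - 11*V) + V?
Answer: -1906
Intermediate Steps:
W(Z) = -4*Z (W(Z) = (2*Z)*(-2) = -4*Z)
U = 28 (U = -4*(-4) - 1*(-12) = 16 + 12 = 28)
L(G, V) = -10*V + 28*G (L(G, V) = (28*G - 11*V) + V = (-11*V + 28*G) + V = -10*V + 28*G)
(1769 - 2437) - L(56, 33) = (1769 - 2437) - (-10*33 + 28*56) = -668 - (-330 + 1568) = -668 - 1*1238 = -668 - 1238 = -1906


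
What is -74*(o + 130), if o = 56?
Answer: -13764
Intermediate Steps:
-74*(o + 130) = -74*(56 + 130) = -74*186 = -13764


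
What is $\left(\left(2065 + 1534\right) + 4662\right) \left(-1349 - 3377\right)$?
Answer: $-39041486$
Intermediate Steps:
$\left(\left(2065 + 1534\right) + 4662\right) \left(-1349 - 3377\right) = \left(3599 + 4662\right) \left(-4726\right) = 8261 \left(-4726\right) = -39041486$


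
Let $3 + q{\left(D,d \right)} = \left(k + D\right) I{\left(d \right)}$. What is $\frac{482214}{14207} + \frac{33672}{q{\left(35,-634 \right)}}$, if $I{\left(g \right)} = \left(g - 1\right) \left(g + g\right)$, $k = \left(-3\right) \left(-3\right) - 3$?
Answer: $\frac{15919508740782}{469006840039} \approx 33.943$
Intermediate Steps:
$k = 6$ ($k = 9 - 3 = 6$)
$I{\left(g \right)} = 2 g \left(-1 + g\right)$ ($I{\left(g \right)} = \left(-1 + g\right) 2 g = 2 g \left(-1 + g\right)$)
$q{\left(D,d \right)} = -3 + 2 d \left(-1 + d\right) \left(6 + D\right)$ ($q{\left(D,d \right)} = -3 + \left(6 + D\right) 2 d \left(-1 + d\right) = -3 + 2 d \left(-1 + d\right) \left(6 + D\right)$)
$\frac{482214}{14207} + \frac{33672}{q{\left(35,-634 \right)}} = \frac{482214}{14207} + \frac{33672}{-3 + 12 \left(-634\right) \left(-1 - 634\right) + 2 \cdot 35 \left(-634\right) \left(-1 - 634\right)} = 482214 \cdot \frac{1}{14207} + \frac{33672}{-3 + 12 \left(-634\right) \left(-635\right) + 2 \cdot 35 \left(-634\right) \left(-635\right)} = \frac{482214}{14207} + \frac{33672}{-3 + 4831080 + 28181300} = \frac{482214}{14207} + \frac{33672}{33012377} = \frac{15919508740782}{469006840039}$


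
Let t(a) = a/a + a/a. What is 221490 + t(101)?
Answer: 221492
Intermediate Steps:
t(a) = 2 (t(a) = 1 + 1 = 2)
221490 + t(101) = 221490 + 2 = 221492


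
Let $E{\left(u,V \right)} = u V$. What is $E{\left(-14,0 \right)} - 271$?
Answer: $-271$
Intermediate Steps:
$E{\left(u,V \right)} = V u$
$E{\left(-14,0 \right)} - 271 = 0 \left(-14\right) - 271 = 0 - 271 = -271$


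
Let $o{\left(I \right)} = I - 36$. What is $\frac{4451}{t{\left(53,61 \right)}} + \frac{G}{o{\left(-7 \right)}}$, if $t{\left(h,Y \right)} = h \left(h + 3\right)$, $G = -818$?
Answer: $\frac{2619217}{127624} \approx 20.523$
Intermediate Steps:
$t{\left(h,Y \right)} = h \left(3 + h\right)$
$o{\left(I \right)} = -36 + I$ ($o{\left(I \right)} = I - 36 = -36 + I$)
$\frac{4451}{t{\left(53,61 \right)}} + \frac{G}{o{\left(-7 \right)}} = \frac{4451}{53 \left(3 + 53\right)} - \frac{818}{-36 - 7} = \frac{4451}{53 \cdot 56} - \frac{818}{-43} = \frac{4451}{2968} - - \frac{818}{43} = 4451 \cdot \frac{1}{2968} + \frac{818}{43} = \frac{4451}{2968} + \frac{818}{43} = \frac{2619217}{127624}$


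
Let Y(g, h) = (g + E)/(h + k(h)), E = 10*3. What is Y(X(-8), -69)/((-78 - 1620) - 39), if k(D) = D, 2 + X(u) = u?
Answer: 10/119853 ≈ 8.3436e-5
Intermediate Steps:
E = 30
X(u) = -2 + u
Y(g, h) = (30 + g)/(2*h) (Y(g, h) = (g + 30)/(h + h) = (30 + g)/((2*h)) = (30 + g)*(1/(2*h)) = (30 + g)/(2*h))
Y(X(-8), -69)/((-78 - 1620) - 39) = ((½)*(30 + (-2 - 8))/(-69))/((-78 - 1620) - 39) = ((½)*(-1/69)*(30 - 10))/(-1698 - 39) = ((½)*(-1/69)*20)/(-1737) = -10/69*(-1/1737) = 10/119853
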